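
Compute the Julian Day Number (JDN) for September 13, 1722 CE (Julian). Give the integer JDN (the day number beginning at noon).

2350274

In the Gregorian calendar the same day is 24 September 1722.
JDN 2400001 is 17 November 1858 CE (Gregorian), MJD 0; the target day is −49727 days from there, so JDN = 2350274.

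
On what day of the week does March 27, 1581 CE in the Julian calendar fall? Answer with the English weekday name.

This is JDN 2298604 (6 April 1581 Gregorian).
Since JDN mod 7 = 0 (0 = Monday), the day is Monday.

Monday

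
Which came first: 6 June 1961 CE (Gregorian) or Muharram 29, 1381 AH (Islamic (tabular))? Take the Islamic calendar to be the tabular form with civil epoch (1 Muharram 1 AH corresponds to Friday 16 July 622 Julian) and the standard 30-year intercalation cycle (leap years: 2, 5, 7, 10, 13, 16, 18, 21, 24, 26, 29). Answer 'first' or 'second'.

first

First date → JDN 2437457; second date → JDN 2437494.
JDN 2437457 < JDN 2437494, so the first date is earlier.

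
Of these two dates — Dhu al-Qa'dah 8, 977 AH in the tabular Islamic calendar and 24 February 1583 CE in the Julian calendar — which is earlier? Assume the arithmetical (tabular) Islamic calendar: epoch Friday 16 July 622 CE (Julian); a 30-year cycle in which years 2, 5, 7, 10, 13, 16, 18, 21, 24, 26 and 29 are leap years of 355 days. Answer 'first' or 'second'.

first

The two dates have Julian Day Numbers 2294604 and 2299303 respectively.
Since 2294604 < 2299303, the first date comes first.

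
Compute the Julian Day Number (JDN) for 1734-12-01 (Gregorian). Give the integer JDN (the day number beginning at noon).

2354725

JDN 2451545 is 1 January 2000 CE (Gregorian); the target day is −96820 days from there, so JDN = 2354725.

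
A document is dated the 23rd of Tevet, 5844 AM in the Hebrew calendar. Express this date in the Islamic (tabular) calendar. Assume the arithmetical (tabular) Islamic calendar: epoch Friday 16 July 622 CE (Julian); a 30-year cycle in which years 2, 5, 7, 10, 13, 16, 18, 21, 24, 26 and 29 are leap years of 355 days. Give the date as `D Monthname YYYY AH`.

The source date corresponds to 1 January 2084 in the Gregorian calendar (JDN 2482226).
That day falls on 22 Rabi' al-Thani 1507 AH in the tabular Islamic calendar.

22 Rabi' al-Thani 1507 AH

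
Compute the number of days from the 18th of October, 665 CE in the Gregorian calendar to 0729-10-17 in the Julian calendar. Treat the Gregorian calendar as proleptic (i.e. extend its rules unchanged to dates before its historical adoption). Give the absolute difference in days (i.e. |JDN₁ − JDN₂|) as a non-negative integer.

First date → JDN 1964237; second date → JDN 1987615.
The interval is |1964237 − 1987615| = 23378 days.

23378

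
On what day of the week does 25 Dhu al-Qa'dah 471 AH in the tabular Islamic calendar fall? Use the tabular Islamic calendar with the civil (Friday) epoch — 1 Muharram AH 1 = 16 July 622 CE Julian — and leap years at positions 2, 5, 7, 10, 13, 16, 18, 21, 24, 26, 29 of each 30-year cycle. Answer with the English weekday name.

Wednesday

This is JDN 2115311 (4 June 1079 Gregorian).
2115311 ≡ 2 (mod 7); counting from Monday = 0 gives Wednesday.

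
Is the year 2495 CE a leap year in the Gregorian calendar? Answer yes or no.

no

2495 is not divisible by 4, so it is a common year.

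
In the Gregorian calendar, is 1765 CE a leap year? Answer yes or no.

1765 is not divisible by 4, so it is a common year.

no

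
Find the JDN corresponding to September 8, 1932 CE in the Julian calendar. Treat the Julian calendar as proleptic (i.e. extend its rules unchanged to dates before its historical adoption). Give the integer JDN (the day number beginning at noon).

Equivalently 21 September 1932 (Gregorian).
JDN 2400001 is 17 November 1858 CE (Gregorian), MJD 0; the target day is +26971 days from there, so JDN = 2426972.

2426972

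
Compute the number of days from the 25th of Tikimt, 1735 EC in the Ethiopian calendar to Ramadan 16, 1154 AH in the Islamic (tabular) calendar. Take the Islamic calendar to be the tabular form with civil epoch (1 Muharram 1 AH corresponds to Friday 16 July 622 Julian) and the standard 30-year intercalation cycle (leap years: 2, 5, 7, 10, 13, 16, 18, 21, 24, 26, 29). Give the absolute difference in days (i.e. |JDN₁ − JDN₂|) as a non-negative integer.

First date → JDN 2357618; second date → JDN 2357276.
The interval is |2357618 − 2357276| = 342 days.

342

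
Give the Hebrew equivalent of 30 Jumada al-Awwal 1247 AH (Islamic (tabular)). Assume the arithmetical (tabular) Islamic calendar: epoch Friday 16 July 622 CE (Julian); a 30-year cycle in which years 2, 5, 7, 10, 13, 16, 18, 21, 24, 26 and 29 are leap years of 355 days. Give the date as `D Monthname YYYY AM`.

1 Kislev 5592 AM

Julian Day Number of the source date = 2390128.
Converting JDN 2390128 to the Hebrew calendar gives 1 Kislev 5592 AM.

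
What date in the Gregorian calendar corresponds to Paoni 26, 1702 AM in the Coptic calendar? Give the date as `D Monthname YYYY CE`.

3 July 1986 CE

Julian Day Number of the source date = 2446615.
Converting JDN 2446615 to the Gregorian calendar gives 3 July 1986 CE.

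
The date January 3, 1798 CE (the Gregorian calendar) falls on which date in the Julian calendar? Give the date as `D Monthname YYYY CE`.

The Julian–Gregorian offset here is 11 days (Julian trailing).
3 January 1798 Gregorian − 11 days → 23 December 1797 Julian.

23 December 1797 CE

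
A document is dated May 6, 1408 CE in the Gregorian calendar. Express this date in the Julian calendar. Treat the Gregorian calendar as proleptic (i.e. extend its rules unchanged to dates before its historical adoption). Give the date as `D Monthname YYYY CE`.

At this point the Julian calendar is 9 days behind the Gregorian.
6 May 1408 Gregorian − 9 days → 27 April 1408 Julian.

27 April 1408 CE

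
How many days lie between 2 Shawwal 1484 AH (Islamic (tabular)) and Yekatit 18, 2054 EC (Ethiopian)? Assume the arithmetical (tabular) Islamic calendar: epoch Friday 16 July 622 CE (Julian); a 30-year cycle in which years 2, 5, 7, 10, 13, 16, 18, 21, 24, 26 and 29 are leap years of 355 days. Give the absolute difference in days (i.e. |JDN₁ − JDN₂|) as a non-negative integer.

First date → JDN 2474233; second date → JDN 2474246.
The interval is |2474233 − 2474246| = 13 days.

13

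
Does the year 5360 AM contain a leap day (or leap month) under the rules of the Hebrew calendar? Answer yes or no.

Hebrew year 5360 is year 2 of its 19-year Metonic cycle; leap years are at positions 3, 6, 8, 11, 14, 17, 19, so it is a common year (12 months).

no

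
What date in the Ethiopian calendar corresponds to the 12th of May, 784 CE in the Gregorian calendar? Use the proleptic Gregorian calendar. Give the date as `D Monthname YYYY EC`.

13 Ginbot 776 EC

Julian Day Number of the source date = 2007542.
Converting JDN 2007542 to the Ethiopian calendar gives 13 Ginbot 776 EC.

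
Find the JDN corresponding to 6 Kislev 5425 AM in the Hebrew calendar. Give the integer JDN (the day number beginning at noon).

Equivalently 24 November 1664 (Gregorian).
JDN 2299161 is 15 October 1582 CE (Gregorian); the target day is +29991 days from there, so JDN = 2329152.

2329152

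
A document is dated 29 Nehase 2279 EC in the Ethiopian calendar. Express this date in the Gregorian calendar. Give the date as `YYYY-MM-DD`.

2287-09-06

Both dates share Julian Day Number 2556618; in the Gregorian calendar that is 6 September 2287 CE.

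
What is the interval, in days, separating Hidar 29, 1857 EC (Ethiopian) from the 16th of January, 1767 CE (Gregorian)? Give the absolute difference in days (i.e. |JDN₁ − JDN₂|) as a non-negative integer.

First date → JDN 2402213; second date → JDN 2366459.
The interval is |2402213 − 2366459| = 35754 days.

35754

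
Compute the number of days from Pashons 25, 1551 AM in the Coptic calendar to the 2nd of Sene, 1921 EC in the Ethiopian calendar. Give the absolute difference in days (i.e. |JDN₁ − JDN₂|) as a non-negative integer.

34341

JDN of the first date = 2391431.
JDN of the second date = 2425772.
|2425772 − 2391431| = 34341.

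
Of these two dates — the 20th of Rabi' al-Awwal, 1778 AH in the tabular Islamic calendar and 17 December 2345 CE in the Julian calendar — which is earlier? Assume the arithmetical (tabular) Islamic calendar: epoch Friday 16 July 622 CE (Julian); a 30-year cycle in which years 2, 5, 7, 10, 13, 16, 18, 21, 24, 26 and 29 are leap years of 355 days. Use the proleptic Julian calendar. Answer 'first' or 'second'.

second

The two dates have Julian Day Numbers 2578228 and 2577920 respectively.
Since 2577920 < 2578228, the second date comes first.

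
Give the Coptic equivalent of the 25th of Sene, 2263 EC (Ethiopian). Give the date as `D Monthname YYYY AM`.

25 Paoni 1987 AM

Julian Day Number of the source date = 2550710.
Converting JDN 2550710 to the Coptic calendar gives 25 Paoni 1987 AM.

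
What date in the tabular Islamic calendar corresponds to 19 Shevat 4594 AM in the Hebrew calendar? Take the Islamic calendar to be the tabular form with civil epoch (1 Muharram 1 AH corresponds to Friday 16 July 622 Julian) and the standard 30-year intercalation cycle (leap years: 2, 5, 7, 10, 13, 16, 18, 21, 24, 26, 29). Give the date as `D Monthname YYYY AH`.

17 Muharram 219 AH

Julian Day Number of the source date = 2025708.
Converting JDN 2025708 to the tabular Islamic calendar gives 17 Muharram 219 AH.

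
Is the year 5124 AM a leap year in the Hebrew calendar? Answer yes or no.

Hebrew year 5124 is year 13 of its 19-year Metonic cycle; leap years are at positions 3, 6, 8, 11, 14, 17, 19, so it is a common year (12 months).

no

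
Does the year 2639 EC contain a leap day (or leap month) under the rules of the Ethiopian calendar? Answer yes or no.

yes

2639 mod 4 = 3; in the Ethiopian calendar a year is leap when year mod 4 = 3, so it is a leap year.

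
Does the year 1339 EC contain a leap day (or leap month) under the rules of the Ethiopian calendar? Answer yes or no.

yes

1339 mod 4 = 3; in the Ethiopian calendar a year is leap when year mod 4 = 3, so it is a leap year.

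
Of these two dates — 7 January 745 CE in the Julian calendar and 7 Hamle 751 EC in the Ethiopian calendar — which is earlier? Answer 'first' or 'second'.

first

The two dates have Julian Day Numbers 1993176 and 1998464 respectively.
Since 1993176 < 1998464, the first date comes first.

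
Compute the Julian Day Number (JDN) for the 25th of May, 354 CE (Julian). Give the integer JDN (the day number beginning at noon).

1850501

Equivalently 26 May 354 (proleptic Gregorian).
JDN 2299161 is 15 October 1582 CE (Gregorian); the target day is −448660 days from there, so JDN = 1850501.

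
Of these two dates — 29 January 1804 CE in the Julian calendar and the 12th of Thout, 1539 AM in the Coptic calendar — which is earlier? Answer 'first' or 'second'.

first

Converting both to JDN: 2379997 vs 2386795; the smaller is the first.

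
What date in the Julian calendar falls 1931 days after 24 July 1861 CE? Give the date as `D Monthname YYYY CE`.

6 November 1866 CE

JDN of 24 July 1861 CE = 2400993.
2400993 + 1931 = 2402924.
JDN 2402924 in the Julian calendar is 6 November 1866 CE.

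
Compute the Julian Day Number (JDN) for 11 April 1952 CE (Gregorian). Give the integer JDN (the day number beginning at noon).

JDN 2299161 is 15 October 1582 CE (Gregorian); the target day is +134953 days from there, so JDN = 2434114.

2434114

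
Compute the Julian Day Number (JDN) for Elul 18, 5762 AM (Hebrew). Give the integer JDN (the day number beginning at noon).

In the Gregorian calendar the same day is 26 August 2002.
JDN 2299161 is 15 October 1582 CE (Gregorian); the target day is +153352 days from there, so JDN = 2452513.

2452513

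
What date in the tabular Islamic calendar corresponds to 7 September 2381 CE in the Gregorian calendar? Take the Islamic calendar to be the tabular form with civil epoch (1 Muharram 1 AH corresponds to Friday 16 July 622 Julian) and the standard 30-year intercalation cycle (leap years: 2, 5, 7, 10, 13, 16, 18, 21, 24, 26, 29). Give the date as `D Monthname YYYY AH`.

Julian Day Number of the source date = 2590952.
Converting JDN 2590952 to the tabular Islamic calendar gives 16 Safar 1814 AH.

16 Safar 1814 AH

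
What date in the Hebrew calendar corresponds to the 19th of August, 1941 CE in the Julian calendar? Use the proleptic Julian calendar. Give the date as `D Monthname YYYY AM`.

Julian Day Number of the source date = 2430239.
Converting JDN 2430239 to the Hebrew calendar gives 9 Elul 5701 AM.

9 Elul 5701 AM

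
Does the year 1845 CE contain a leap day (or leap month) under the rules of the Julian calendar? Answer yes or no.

1845 mod 4 = 1, so it is a common year in the Julian calendar.

no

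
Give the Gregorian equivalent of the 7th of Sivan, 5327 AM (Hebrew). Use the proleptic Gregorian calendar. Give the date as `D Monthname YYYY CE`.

25 May 1567 CE

Both dates share Julian Day Number 2293539; in the Gregorian calendar that is 25 May 1567 CE.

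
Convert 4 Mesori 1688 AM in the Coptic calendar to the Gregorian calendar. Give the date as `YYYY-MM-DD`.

1972-08-10

Both dates share Julian Day Number 2441540; in the Gregorian calendar that is 10 August 1972 CE.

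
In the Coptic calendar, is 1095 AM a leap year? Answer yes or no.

yes

1095 mod 4 = 3; in the Coptic calendar a year is leap when year mod 4 = 3, so it is a leap year.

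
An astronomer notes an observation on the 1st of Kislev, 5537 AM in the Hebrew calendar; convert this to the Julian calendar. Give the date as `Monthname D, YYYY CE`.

November 1, 1776 CE

The source date corresponds to 12 November 1776 in the Gregorian calendar (JDN 2370047).
That day falls on 1 November 1776 CE in the Julian calendar.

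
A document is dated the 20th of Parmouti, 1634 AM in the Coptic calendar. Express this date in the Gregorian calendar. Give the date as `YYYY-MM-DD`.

Both dates share Julian Day Number 2421712; in the Gregorian calendar that is 28 April 1918 CE.

1918-04-28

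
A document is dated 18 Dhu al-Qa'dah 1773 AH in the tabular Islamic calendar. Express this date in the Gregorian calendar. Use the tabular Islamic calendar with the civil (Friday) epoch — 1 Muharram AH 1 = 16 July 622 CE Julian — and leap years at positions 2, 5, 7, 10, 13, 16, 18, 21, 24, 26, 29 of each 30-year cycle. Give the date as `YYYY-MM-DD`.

Julian Day Number of the source date = 2576690.
Converting JDN 2576690 to the Gregorian calendar gives 21 August 2342 CE.

2342-08-21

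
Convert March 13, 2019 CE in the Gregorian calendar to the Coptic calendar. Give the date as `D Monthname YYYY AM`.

4 Paremhat 1735 AM

Both dates share Julian Day Number 2458556; in the Coptic calendar that is 4 Paremhat 1735 AM.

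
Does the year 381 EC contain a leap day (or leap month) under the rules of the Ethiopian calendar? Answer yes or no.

no

381 mod 4 = 1; in the Ethiopian calendar a year is leap when year mod 4 = 3, so it is a common year.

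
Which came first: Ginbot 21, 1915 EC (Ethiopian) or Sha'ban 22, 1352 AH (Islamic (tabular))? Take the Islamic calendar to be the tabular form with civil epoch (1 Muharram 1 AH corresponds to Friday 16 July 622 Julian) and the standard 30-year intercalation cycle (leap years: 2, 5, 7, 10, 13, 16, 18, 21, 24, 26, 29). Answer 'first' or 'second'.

First date → JDN 2423569; second date → JDN 2427417.
JDN 2423569 < JDN 2427417, so the first date is earlier.

first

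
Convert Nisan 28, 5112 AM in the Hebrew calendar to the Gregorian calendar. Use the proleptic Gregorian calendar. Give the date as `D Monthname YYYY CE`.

Julian Day Number of the source date = 2214979.
Converting JDN 2214979 to the Gregorian calendar gives 21 April 1352 CE.

21 April 1352 CE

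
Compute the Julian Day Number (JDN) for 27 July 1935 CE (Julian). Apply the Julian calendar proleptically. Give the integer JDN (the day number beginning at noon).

Equivalently 9 August 1935 (Gregorian).
JDN 2451545 is 1 January 2000 CE (Gregorian); the target day is −23521 days from there, so JDN = 2428024.

2428024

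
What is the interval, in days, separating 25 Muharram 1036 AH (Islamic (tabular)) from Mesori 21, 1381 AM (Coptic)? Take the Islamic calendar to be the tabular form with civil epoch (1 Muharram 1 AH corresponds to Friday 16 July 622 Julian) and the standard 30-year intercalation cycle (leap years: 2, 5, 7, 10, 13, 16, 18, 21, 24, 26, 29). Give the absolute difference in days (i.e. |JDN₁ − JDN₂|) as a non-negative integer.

14192

JDN of the first date = 2315233.
JDN of the second date = 2329425.
|2329425 − 2315233| = 14192.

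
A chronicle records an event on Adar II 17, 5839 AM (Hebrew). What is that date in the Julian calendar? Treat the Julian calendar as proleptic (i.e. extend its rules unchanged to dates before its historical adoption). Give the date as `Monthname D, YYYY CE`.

The source date corresponds to 20 March 2079 in the Gregorian calendar (JDN 2480478).
That day falls on 7 March 2079 CE in the Julian calendar.

March 7, 2079 CE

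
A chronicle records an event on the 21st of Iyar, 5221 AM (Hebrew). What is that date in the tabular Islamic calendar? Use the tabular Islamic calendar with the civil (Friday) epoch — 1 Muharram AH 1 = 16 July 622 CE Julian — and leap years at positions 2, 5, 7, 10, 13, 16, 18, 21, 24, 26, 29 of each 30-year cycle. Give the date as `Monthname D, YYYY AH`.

Julian Day Number of the source date = 2254809.
Converting JDN 2254809 to the tabular Islamic calendar gives 20 Rajab 865 AH.

Rajab 20, 865 AH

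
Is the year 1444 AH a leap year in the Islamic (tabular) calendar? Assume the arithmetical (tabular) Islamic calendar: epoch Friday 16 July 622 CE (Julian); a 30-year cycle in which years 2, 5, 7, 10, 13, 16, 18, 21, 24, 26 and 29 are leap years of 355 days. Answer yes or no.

Year 1444 AH is year 4 of its 30-year cycle; leap positions are 2, 5, 7, 10, 13, 16, 18, 21, 24, 26, 29, so it is a common year (354 days).

no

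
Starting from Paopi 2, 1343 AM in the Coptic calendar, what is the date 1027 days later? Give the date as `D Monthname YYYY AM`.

JDN of Paopi 2, 1343 AM = 2315226.
2315226 + 1027 = 2316253.
JDN 2316253 in the Coptic calendar is 28 Epip 1345 AM.

28 Epip 1345 AM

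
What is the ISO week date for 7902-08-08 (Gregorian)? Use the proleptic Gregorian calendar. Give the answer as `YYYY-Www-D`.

The weekday is Friday (ISO weekday 5).
That Friday belongs to ISO week 32 of ISO year 7902.

7902-W32-5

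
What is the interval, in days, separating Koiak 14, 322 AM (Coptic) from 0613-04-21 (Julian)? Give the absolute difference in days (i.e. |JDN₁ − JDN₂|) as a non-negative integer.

2689

First date → JDN 1942378; second date → JDN 1945067.
The interval is |1942378 − 1945067| = 2689 days.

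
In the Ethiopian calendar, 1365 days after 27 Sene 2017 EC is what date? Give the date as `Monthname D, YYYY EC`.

JDN of 27 Sene 2017 EC = 2460861.
2460861 + 1365 = 2462226.
JDN 2462226 in the Ethiopian calendar is Megabit 21, 2021 EC.

Megabit 21, 2021 EC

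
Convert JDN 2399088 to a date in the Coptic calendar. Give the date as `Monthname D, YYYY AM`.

The Gregorian equivalent of JDN 2399088 is 18 May 1856.
In the Coptic calendar that day is Pashons 11, 1572 AM.

Pashons 11, 1572 AM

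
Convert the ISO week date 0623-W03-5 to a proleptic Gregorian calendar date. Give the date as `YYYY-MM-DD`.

ISO week 1 of 623 is the week containing the first Thursday of 623.
Week 3, day 5 (Friday) lands on 0623-01-17.

0623-01-17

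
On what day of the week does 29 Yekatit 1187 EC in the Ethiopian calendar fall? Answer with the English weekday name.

Equivalently 2 March 1195 Gregorian, JDN 2157585.
Since JDN mod 7 = 3 (0 = Monday), the day is Thursday.

Thursday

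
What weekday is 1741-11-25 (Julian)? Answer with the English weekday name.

Wednesday

In the Gregorian calendar this is 6 December 1741 (JDN 2357287).
Since JDN mod 7 = 2 (0 = Monday), the day is Wednesday.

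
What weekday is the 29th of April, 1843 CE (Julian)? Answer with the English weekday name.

Thursday

In the Gregorian calendar this is 11 May 1843 (JDN 2394332).
Since JDN mod 7 = 3 (0 = Monday), the day is Thursday.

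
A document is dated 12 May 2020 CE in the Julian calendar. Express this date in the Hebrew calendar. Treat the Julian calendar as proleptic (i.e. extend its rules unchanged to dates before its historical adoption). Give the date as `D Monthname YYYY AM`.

2 Sivan 5780 AM

Both dates share Julian Day Number 2458995; in the Hebrew calendar that is 2 Sivan 5780 AM.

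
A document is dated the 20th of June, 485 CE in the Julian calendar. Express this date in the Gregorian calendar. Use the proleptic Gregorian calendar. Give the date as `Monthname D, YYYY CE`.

The Julian–Gregorian offset here is 1 day (Julian trailing).
20 June 485 Julian + 1 day → 21 June 485 Gregorian.

June 21, 485 CE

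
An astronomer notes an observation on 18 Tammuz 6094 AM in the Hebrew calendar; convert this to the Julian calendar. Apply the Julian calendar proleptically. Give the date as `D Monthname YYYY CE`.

4 July 2334 CE

Julian Day Number of the source date = 2573736.
Converting JDN 2573736 to the Julian calendar gives 4 July 2334 CE.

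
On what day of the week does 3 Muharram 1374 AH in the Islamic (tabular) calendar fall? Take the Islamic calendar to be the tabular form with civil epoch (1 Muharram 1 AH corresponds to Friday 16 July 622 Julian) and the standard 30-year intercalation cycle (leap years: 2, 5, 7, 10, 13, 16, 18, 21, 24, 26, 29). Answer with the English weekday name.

Equivalently 1 September 1954 Gregorian, JDN 2434987.
Since JDN mod 7 = 2 (0 = Monday), the day is Wednesday.

Wednesday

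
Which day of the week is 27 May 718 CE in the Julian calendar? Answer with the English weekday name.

Friday

In the proleptic Gregorian calendar this is 31 May 718 (JDN 1983454).
1983454 ≡ 4 (mod 7); counting from Monday = 0 gives Friday.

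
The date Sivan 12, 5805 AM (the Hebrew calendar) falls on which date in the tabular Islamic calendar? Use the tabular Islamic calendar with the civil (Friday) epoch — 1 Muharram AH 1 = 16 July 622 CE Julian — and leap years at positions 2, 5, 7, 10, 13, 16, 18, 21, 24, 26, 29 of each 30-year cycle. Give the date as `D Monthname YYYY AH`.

11 Rajab 1467 AH

The source date corresponds to 28 May 2045 in the Gregorian calendar (JDN 2468129).
That day falls on 11 Rajab 1467 AH in the tabular Islamic calendar.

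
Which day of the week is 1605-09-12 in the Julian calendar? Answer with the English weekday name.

Thursday

In the Gregorian calendar this is 22 September 1605 (JDN 2307539).
JDN 2307539 mod 7 = 3, and JDN 0 was a Monday, so this is a Thursday.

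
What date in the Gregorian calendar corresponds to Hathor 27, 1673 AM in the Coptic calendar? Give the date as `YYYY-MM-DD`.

Both dates share Julian Day Number 2435814; in the Gregorian calendar that is 6 December 1956 CE.

1956-12-06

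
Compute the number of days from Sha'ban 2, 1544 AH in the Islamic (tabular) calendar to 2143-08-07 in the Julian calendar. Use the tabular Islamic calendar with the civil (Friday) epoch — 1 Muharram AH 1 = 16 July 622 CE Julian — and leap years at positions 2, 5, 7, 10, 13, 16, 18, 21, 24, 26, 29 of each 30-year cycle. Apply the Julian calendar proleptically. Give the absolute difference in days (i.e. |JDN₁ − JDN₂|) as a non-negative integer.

8571

JDN of the first date = 2495436.
JDN of the second date = 2504007.
|2504007 − 2495436| = 8571.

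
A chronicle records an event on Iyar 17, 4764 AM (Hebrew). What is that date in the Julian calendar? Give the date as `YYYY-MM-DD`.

1004-05-10

Julian Day Number of the source date = 2087899.
Converting JDN 2087899 to the Julian calendar gives 10 May 1004 CE.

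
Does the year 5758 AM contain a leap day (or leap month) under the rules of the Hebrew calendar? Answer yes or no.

Hebrew year 5758 is year 1 of its 19-year Metonic cycle; leap years are at positions 3, 6, 8, 11, 14, 17, 19, so it is a common year (12 months).

no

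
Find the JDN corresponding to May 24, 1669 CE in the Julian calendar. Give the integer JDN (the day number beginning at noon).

2330804

In the Gregorian calendar the same day is 3 June 1669.
JDN 2451545 is 1 January 2000 CE (Gregorian); the target day is −120741 days from there, so JDN = 2330804.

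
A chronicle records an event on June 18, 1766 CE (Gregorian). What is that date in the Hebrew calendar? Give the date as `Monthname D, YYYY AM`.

Tammuz 11, 5526 AM

Both dates share Julian Day Number 2366247; in the Hebrew calendar that is 11 Tammuz 5526 AM.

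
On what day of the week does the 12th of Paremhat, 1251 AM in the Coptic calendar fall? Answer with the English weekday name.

Monday

Equivalently 18 March 1535 Gregorian, JDN 2281783.
Since JDN mod 7 = 0 (0 = Monday), the day is Monday.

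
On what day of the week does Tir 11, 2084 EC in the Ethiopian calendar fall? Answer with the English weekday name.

Sunday

Equivalently 20 January 2092 Gregorian, JDN 2485167.
JDN 2485167 mod 7 = 6, and JDN 0 was a Monday, so this is a Sunday.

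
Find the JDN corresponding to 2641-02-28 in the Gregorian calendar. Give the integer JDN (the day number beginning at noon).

JDN 2451545 is 1 January 2000 CE (Gregorian); the target day is +234179 days from there, so JDN = 2685724.

2685724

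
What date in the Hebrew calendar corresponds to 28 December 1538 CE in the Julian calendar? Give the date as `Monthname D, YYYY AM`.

Shevat 8, 5299 AM

The source date corresponds to 7 January 1539 in the proleptic Gregorian calendar (JDN 2283174).
That day falls on 8 Shevat 5299 AM in the Hebrew calendar.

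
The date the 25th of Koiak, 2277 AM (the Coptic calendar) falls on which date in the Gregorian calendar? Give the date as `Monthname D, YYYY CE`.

Both dates share Julian Day Number 2656453; in the Gregorian calendar that is 7 January 2561 CE.

January 7, 2561 CE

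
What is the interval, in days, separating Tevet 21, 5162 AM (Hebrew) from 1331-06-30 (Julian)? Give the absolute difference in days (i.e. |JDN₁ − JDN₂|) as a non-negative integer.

JDN of the first date = 2233134.
JDN of the second date = 2207386.
|2207386 − 2233134| = 25748.

25748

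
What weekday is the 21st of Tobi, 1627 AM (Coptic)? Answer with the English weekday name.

This is JDN 2419066 (29 January 1911 Gregorian).
Since JDN mod 7 = 6 (0 = Monday), the day is Sunday.

Sunday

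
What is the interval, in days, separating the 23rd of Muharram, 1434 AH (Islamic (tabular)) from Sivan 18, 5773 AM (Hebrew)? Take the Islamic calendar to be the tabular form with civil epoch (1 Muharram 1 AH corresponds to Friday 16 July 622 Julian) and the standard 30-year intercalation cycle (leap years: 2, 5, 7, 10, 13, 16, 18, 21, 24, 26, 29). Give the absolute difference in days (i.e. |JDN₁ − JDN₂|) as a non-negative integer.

171

JDN of the first date = 2456269.
JDN of the second date = 2456440.
|2456440 − 2456269| = 171.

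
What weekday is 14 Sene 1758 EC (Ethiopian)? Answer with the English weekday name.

Equivalently 19 June 1766 Gregorian, JDN 2366248.
Since JDN mod 7 = 3 (0 = Monday), the day is Thursday.

Thursday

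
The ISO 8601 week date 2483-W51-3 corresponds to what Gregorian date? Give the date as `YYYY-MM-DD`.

ISO week 1 of 2483 is the week containing the first Thursday of 2483.
Week 51, day 3 (Wednesday) lands on 2483-12-22.

2483-12-22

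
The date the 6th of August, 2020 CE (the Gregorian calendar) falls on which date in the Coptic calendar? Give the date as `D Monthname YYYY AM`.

Julian Day Number of the source date = 2459068.
Converting JDN 2459068 to the Coptic calendar gives 30 Epip 1736 AM.

30 Epip 1736 AM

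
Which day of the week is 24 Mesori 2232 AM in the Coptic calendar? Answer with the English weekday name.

Equivalently 3 September 2516 Gregorian, JDN 2640256.
2640256 ≡ 3 (mod 7); counting from Monday = 0 gives Thursday.

Thursday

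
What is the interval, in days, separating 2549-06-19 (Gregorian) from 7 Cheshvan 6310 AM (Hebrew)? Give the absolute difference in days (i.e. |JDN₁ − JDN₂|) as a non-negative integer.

JDN of the first date = 2652233.
JDN of the second date = 2652367.
|2652367 − 2652233| = 134.

134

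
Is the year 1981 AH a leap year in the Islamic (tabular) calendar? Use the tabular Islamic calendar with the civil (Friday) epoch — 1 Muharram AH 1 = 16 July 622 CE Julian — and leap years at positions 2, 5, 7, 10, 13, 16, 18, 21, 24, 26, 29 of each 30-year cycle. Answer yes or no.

Year 1981 AH is year 1 of its 30-year cycle; leap positions are 2, 5, 7, 10, 13, 16, 18, 21, 24, 26, 29, so it is a common year (354 days).

no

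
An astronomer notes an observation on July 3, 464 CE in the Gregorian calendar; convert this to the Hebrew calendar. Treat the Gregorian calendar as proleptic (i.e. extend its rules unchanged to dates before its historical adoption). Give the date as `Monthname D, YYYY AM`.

Tammuz 12, 4224 AM

Julian Day Number of the source date = 1890717.
Converting JDN 1890717 to the Hebrew calendar gives 12 Tammuz 4224 AM.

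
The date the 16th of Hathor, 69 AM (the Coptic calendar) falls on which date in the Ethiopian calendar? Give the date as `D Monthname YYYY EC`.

Both dates share Julian Day Number 1849942; in the Ethiopian calendar that is 16 Hidar 345 EC.

16 Hidar 345 EC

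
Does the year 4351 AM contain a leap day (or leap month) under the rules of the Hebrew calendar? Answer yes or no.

Hebrew year 4351 is year 19 of its 19-year Metonic cycle; leap years are at positions 3, 6, 8, 11, 14, 17, 19, so it is a leap year (13 months).

yes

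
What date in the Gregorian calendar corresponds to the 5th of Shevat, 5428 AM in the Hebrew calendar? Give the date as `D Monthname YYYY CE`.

Both dates share Julian Day Number 2330302; in the Gregorian calendar that is 18 January 1668 CE.

18 January 1668 CE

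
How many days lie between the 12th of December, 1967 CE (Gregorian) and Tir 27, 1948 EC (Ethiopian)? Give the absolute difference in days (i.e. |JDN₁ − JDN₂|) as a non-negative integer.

4328

First date → JDN 2439837; second date → JDN 2435509.
The interval is |2439837 − 2435509| = 4328 days.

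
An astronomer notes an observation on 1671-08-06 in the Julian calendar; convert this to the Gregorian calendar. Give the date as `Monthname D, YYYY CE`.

August 16, 1671 CE

The Julian–Gregorian offset here is 10 days (Julian trailing).
6 August 1671 Julian + 10 days → 16 August 1671 Gregorian.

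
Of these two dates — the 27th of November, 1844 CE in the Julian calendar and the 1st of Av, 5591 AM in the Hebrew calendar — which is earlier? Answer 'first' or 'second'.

The two dates have Julian Day Numbers 2394910 and 2390010 respectively.
Since 2390010 < 2394910, the second date comes first.

second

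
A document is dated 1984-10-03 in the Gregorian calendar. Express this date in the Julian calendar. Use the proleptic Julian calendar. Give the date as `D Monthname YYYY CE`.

20 September 1984 CE

For dates in this range the Gregorian date is 13 days ahead of the Julian.
3 October 1984 Gregorian − 13 days → 20 September 1984 Julian.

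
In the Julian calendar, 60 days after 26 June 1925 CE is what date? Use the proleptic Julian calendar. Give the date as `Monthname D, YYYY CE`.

JDN of 26 June 1925 CE = 2424341.
2424341 + 60 = 2424401.
JDN 2424401 in the Julian calendar is August 25, 1925 CE.

August 25, 1925 CE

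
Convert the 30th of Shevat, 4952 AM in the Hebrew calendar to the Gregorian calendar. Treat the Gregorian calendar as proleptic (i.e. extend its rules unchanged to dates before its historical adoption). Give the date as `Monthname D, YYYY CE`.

February 23, 1192 CE

Julian Day Number of the source date = 2156482.
Converting JDN 2156482 to the Gregorian calendar gives 23 February 1192 CE.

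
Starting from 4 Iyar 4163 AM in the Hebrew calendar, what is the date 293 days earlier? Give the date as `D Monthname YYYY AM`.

JDN of 4 Iyar 4163 AM = 1868355.
1868355 − 293 = 1868062.
JDN 1868062 in the Hebrew calendar is 7 Tammuz 4162 AM.

7 Tammuz 4162 AM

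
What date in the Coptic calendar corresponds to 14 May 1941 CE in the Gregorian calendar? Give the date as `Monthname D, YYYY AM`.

Pashons 6, 1657 AM

Both dates share Julian Day Number 2430129; in the Coptic calendar that is 6 Pashons 1657 AM.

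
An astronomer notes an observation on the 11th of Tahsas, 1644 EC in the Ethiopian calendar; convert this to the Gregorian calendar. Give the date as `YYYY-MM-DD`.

Both dates share Julian Day Number 2324427; in the Gregorian calendar that is 18 December 1651 CE.

1651-12-18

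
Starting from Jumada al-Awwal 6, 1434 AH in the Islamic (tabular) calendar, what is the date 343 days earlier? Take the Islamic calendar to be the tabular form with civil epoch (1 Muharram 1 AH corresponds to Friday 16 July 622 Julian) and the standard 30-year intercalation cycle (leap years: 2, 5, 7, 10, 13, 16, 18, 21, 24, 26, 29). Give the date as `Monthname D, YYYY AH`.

Counting 343 days back from JDN 2456370 reaches JDN 2456027, which is Jumada al-Awwal 17, 1433 AH.

Jumada al-Awwal 17, 1433 AH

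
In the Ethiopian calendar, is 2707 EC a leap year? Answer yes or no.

2707 mod 4 = 3; in the Ethiopian calendar a year is leap when year mod 4 = 3, so it is a leap year.

yes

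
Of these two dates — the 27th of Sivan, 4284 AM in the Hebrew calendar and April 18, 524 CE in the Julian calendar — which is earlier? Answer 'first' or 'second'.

Converting both to JDN: 1912614 vs 1912557; the smaller is the second.

second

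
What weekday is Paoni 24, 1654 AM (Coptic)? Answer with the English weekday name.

Equivalently 1 July 1938 Gregorian, JDN 2429081.
2429081 ≡ 4 (mod 7); counting from Monday = 0 gives Friday.

Friday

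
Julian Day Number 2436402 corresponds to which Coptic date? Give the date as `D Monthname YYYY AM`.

The Gregorian equivalent of JDN 2436402 is 17 July 1958.
In the Coptic calendar that day is 10 Epip 1674 AM.

10 Epip 1674 AM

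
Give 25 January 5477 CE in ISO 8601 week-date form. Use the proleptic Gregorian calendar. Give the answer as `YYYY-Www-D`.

5477-W04-4

The weekday is Thursday (ISO weekday 4).
That Thursday belongs to ISO week 4 of ISO year 5477.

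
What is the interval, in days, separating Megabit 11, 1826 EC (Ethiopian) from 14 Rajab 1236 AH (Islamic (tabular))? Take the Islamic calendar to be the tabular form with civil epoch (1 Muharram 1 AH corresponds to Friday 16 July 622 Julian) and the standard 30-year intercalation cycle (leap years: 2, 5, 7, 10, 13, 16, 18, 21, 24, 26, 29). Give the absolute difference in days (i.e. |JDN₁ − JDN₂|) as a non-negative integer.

4719

First date → JDN 2390992; second date → JDN 2386273.
The interval is |2390992 − 2386273| = 4719 days.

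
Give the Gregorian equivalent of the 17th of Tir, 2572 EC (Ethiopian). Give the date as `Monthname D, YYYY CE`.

Both dates share Julian Day Number 2663415; in the Gregorian calendar that is 30 January 2580 CE.

January 30, 2580 CE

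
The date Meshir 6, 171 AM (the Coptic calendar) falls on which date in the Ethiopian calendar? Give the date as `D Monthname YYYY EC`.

Julian Day Number of the source date = 1887277.
Converting JDN 1887277 to the Ethiopian calendar gives 6 Yekatit 447 EC.

6 Yekatit 447 EC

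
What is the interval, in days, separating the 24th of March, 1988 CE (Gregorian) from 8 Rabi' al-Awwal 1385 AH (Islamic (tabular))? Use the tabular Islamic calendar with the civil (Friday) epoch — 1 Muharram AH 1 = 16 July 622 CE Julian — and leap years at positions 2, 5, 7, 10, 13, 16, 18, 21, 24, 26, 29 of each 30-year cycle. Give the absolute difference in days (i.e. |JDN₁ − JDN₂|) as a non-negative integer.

8296

First date → JDN 2447245; second date → JDN 2438949.
The interval is |2447245 − 2438949| = 8296 days.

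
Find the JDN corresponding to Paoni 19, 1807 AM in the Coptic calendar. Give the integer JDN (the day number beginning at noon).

In the Gregorian calendar the same day is 26 June 2091.
JDN 2400001 is 17 November 1858 CE (Gregorian), MJD 0; the target day is +84958 days from there, so JDN = 2484959.

2484959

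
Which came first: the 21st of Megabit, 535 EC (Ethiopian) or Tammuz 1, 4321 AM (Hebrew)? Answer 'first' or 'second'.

The two dates have Julian Day Numbers 1919464 and 1926144 respectively.
Since 1919464 < 1926144, the first date comes first.

first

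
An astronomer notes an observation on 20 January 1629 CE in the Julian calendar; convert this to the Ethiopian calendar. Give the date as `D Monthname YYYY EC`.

25 Tir 1621 EC

Both dates share Julian Day Number 2316070; in the Ethiopian calendar that is 25 Tir 1621 EC.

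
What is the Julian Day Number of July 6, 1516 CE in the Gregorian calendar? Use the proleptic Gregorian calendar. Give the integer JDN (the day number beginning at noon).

JDN 2299161 is 15 October 1582 CE (Gregorian); the target day is −24207 days from there, so JDN = 2274954.

2274954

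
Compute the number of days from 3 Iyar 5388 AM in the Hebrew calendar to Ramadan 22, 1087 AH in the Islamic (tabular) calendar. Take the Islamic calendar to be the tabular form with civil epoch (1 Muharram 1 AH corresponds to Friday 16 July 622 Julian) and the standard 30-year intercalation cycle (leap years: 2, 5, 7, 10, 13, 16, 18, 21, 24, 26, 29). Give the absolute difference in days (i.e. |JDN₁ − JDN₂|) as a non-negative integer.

First date → JDN 2315801; second date → JDN 2333539.
The interval is |2315801 − 2333539| = 17738 days.

17738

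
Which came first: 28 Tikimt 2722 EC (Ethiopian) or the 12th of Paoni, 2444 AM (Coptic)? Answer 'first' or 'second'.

First date → JDN 2718123; second date → JDN 2717617.
JDN 2717617 < JDN 2718123, so the second date is earlier.

second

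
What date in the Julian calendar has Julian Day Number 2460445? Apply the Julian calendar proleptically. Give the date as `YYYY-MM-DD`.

The Gregorian equivalent of JDN 2460445 is 14 May 2024.
In the Julian calendar that day is 2024-05-01.

2024-05-01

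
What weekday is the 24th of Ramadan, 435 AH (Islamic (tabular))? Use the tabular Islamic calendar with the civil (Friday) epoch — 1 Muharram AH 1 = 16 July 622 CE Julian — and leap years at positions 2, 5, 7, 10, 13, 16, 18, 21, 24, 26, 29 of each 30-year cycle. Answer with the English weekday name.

Equivalently 1 May 1044 Gregorian, JDN 2102494.
JDN 2102494 mod 7 = 2, and JDN 0 was a Monday, so this is a Wednesday.

Wednesday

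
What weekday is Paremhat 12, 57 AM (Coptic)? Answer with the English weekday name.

In the proleptic Gregorian calendar this is 9 March 341 (JDN 1845675).
JDN 1845675 mod 7 = 6, and JDN 0 was a Monday, so this is a Sunday.

Sunday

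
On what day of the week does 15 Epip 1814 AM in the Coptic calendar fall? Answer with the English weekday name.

This is JDN 2487542 (22 July 2098 Gregorian).
Since JDN mod 7 = 1 (0 = Monday), the day is Tuesday.

Tuesday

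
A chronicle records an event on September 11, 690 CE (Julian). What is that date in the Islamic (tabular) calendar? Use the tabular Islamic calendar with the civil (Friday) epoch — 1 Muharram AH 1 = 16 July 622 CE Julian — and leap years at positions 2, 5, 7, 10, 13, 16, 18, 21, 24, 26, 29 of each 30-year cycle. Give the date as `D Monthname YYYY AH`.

30 Rabi' al-Awwal 71 AH

The source date corresponds to 14 September 690 in the proleptic Gregorian calendar (JDN 1973334).
That day falls on 30 Rabi' al-Awwal 71 AH in the tabular Islamic calendar.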